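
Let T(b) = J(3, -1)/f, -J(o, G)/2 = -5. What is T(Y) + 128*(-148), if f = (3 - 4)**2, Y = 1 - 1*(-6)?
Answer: -18934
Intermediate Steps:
J(o, G) = 10 (J(o, G) = -2*(-5) = 10)
Y = 7 (Y = 1 + 6 = 7)
f = 1 (f = (-1)**2 = 1)
T(b) = 10 (T(b) = 10/1 = 10*1 = 10)
T(Y) + 128*(-148) = 10 + 128*(-148) = 10 - 18944 = -18934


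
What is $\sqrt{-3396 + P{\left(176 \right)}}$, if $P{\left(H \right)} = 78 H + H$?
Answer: $2 \sqrt{2627} \approx 102.51$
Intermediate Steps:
$P{\left(H \right)} = 79 H$
$\sqrt{-3396 + P{\left(176 \right)}} = \sqrt{-3396 + 79 \cdot 176} = \sqrt{-3396 + 13904} = \sqrt{10508} = 2 \sqrt{2627}$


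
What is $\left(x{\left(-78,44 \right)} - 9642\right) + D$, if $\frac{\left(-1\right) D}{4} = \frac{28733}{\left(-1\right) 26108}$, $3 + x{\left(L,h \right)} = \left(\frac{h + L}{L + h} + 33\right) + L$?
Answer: $- \frac{63211370}{6527} \approx -9684.6$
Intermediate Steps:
$x{\left(L,h \right)} = 31 + L$ ($x{\left(L,h \right)} = -3 + \left(\left(\frac{h + L}{L + h} + 33\right) + L\right) = -3 + \left(\left(\frac{L + h}{L + h} + 33\right) + L\right) = -3 + \left(\left(1 + 33\right) + L\right) = -3 + \left(34 + L\right) = 31 + L$)
$D = \frac{28733}{6527}$ ($D = - 4 \frac{28733}{\left(-1\right) 26108} = - 4 \frac{28733}{-26108} = - 4 \cdot 28733 \left(- \frac{1}{26108}\right) = \left(-4\right) \left(- \frac{28733}{26108}\right) = \frac{28733}{6527} \approx 4.4022$)
$\left(x{\left(-78,44 \right)} - 9642\right) + D = \left(\left(31 - 78\right) - 9642\right) + \frac{28733}{6527} = \left(-47 - 9642\right) + \frac{28733}{6527} = -9689 + \frac{28733}{6527} = - \frac{63211370}{6527}$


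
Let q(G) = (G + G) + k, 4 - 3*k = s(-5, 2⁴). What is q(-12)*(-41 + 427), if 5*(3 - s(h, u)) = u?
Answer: -43618/5 ≈ -8723.6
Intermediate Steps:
s(h, u) = 3 - u/5
k = 7/5 (k = 4/3 - (3 - ⅕*2⁴)/3 = 4/3 - (3 - ⅕*16)/3 = 4/3 - (3 - 16/5)/3 = 4/3 - ⅓*(-⅕) = 4/3 + 1/15 = 7/5 ≈ 1.4000)
q(G) = 7/5 + 2*G (q(G) = (G + G) + 7/5 = 2*G + 7/5 = 7/5 + 2*G)
q(-12)*(-41 + 427) = (7/5 + 2*(-12))*(-41 + 427) = (7/5 - 24)*386 = -113/5*386 = -43618/5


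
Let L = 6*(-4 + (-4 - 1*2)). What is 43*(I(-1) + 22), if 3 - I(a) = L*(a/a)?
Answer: 3655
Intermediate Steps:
L = -60 (L = 6*(-4 + (-4 - 2)) = 6*(-4 - 6) = 6*(-10) = -60)
I(a) = 63 (I(a) = 3 - (-60)*a/a = 3 - (-60) = 3 - 1*(-60) = 3 + 60 = 63)
43*(I(-1) + 22) = 43*(63 + 22) = 43*85 = 3655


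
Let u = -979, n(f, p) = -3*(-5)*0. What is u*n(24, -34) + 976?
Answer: 976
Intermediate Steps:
n(f, p) = 0 (n(f, p) = 15*0 = 0)
u*n(24, -34) + 976 = -979*0 + 976 = 0 + 976 = 976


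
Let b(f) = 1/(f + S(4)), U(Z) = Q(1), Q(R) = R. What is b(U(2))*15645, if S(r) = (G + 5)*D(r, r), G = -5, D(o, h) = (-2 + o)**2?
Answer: 15645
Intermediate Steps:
S(r) = 0 (S(r) = (-5 + 5)*(-2 + r)**2 = 0*(-2 + r)**2 = 0)
U(Z) = 1
b(f) = 1/f (b(f) = 1/(f + 0) = 1/f)
b(U(2))*15645 = 15645/1 = 1*15645 = 15645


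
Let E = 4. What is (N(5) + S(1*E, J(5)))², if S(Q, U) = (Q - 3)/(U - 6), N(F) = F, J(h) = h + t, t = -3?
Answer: 361/16 ≈ 22.563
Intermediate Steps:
J(h) = -3 + h (J(h) = h - 3 = -3 + h)
S(Q, U) = (-3 + Q)/(-6 + U)
(N(5) + S(1*E, J(5)))² = (5 + (-3 + 1*4)/(-6 + (-3 + 5)))² = (5 + (-3 + 4)/(-6 + 2))² = (5 + 1/(-4))² = (5 - ¼*1)² = (5 - ¼)² = (19/4)² = 361/16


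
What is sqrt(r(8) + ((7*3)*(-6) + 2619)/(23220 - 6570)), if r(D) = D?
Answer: sqrt(1115698)/370 ≈ 2.8548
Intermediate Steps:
sqrt(r(8) + ((7*3)*(-6) + 2619)/(23220 - 6570)) = sqrt(8 + ((7*3)*(-6) + 2619)/(23220 - 6570)) = sqrt(8 + (21*(-6) + 2619)/16650) = sqrt(8 + (-126 + 2619)*(1/16650)) = sqrt(8 + 2493*(1/16650)) = sqrt(8 + 277/1850) = sqrt(15077/1850) = sqrt(1115698)/370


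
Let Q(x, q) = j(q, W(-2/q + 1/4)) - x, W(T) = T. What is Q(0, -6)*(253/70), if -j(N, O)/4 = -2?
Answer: 1012/35 ≈ 28.914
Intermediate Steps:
j(N, O) = 8 (j(N, O) = -4*(-2) = 8)
Q(x, q) = 8 - x
Q(0, -6)*(253/70) = (8 - 1*0)*(253/70) = (8 + 0)*(253*(1/70)) = 8*(253/70) = 1012/35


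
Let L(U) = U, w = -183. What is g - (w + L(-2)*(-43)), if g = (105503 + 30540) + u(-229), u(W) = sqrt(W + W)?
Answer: 136140 + I*sqrt(458) ≈ 1.3614e+5 + 21.401*I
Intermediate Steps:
u(W) = sqrt(2)*sqrt(W) (u(W) = sqrt(2*W) = sqrt(2)*sqrt(W))
g = 136043 + I*sqrt(458) (g = (105503 + 30540) + sqrt(2)*sqrt(-229) = 136043 + sqrt(2)*(I*sqrt(229)) = 136043 + I*sqrt(458) ≈ 1.3604e+5 + 21.401*I)
g - (w + L(-2)*(-43)) = (136043 + I*sqrt(458)) - (-183 - 2*(-43)) = (136043 + I*sqrt(458)) - (-183 + 86) = (136043 + I*sqrt(458)) - 1*(-97) = (136043 + I*sqrt(458)) + 97 = 136140 + I*sqrt(458)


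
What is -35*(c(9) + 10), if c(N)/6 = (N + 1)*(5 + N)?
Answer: -29750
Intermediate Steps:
c(N) = 6*(1 + N)*(5 + N) (c(N) = 6*((N + 1)*(5 + N)) = 6*((1 + N)*(5 + N)) = 6*(1 + N)*(5 + N))
-35*(c(9) + 10) = -35*((30 + 6*9² + 36*9) + 10) = -35*((30 + 6*81 + 324) + 10) = -35*((30 + 486 + 324) + 10) = -35*(840 + 10) = -35*850 = -29750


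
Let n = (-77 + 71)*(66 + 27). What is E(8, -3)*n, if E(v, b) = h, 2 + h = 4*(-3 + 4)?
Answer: -1116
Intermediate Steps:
h = 2 (h = -2 + 4*(-3 + 4) = -2 + 4*1 = -2 + 4 = 2)
E(v, b) = 2
n = -558 (n = -6*93 = -558)
E(8, -3)*n = 2*(-558) = -1116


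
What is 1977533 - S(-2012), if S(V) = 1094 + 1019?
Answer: 1975420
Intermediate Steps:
S(V) = 2113
1977533 - S(-2012) = 1977533 - 1*2113 = 1977533 - 2113 = 1975420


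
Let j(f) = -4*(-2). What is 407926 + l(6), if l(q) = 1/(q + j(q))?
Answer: 5710965/14 ≈ 4.0793e+5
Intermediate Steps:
j(f) = 8
l(q) = 1/(8 + q) (l(q) = 1/(q + 8) = 1/(8 + q))
407926 + l(6) = 407926 + 1/(8 + 6) = 407926 + 1/14 = 5710965/14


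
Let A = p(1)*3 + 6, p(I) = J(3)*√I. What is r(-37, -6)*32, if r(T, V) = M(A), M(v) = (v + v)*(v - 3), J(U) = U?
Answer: 11520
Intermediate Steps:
p(I) = 3*√I
A = 15 (A = (3*√1)*3 + 6 = (3*1)*3 + 6 = 3*3 + 6 = 9 + 6 = 15)
M(v) = 2*v*(-3 + v) (M(v) = (2*v)*(-3 + v) = 2*v*(-3 + v))
r(T, V) = 360 (r(T, V) = 2*15*(-3 + 15) = 2*15*12 = 360)
r(-37, -6)*32 = 360*32 = 11520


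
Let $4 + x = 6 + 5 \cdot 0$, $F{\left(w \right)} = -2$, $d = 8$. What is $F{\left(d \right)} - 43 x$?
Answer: $-88$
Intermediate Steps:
$x = 2$ ($x = -4 + \left(6 + 5 \cdot 0\right) = -4 + \left(6 + 0\right) = -4 + 6 = 2$)
$F{\left(d \right)} - 43 x = -2 - 86 = -88$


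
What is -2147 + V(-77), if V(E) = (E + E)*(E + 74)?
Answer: -1685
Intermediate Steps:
V(E) = 2*E*(74 + E) (V(E) = (2*E)*(74 + E) = 2*E*(74 + E))
-2147 + V(-77) = -2147 + 2*(-77)*(74 - 77) = -2147 + 2*(-77)*(-3) = -2147 + 462 = -1685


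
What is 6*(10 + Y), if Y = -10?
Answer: 0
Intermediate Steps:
6*(10 + Y) = 6*(10 - 10) = 6*0 = 0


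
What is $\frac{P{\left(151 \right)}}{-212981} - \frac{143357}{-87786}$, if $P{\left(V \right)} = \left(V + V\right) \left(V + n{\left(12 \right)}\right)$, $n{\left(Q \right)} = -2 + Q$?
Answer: $\frac{26263986325}{18696750066} \approx 1.4047$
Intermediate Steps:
$P{\left(V \right)} = 2 V \left(10 + V\right)$ ($P{\left(V \right)} = \left(V + V\right) \left(V + \left(-2 + 12\right)\right) = 2 V \left(V + 10\right) = 2 V \left(10 + V\right)$)
$\frac{P{\left(151 \right)}}{-212981} - \frac{143357}{-87786} = \frac{2 \cdot 151 \left(10 + 151\right)}{-212981} - \frac{143357}{-87786} = 2 \cdot 151 \cdot 161 \left(- \frac{1}{212981}\right) - - \frac{143357}{87786} = 48622 \left(- \frac{1}{212981}\right) + \frac{143357}{87786} = - \frac{48622}{212981} + \frac{143357}{87786} = \frac{26263986325}{18696750066}$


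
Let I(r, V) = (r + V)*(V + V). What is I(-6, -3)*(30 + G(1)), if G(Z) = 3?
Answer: 1782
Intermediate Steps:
I(r, V) = 2*V*(V + r) (I(r, V) = (V + r)*(2*V) = 2*V*(V + r))
I(-6, -3)*(30 + G(1)) = (2*(-3)*(-3 - 6))*(30 + 3) = (2*(-3)*(-9))*33 = 54*33 = 1782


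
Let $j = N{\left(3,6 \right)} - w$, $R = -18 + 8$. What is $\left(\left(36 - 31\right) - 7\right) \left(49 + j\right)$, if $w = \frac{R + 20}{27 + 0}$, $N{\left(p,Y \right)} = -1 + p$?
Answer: $- \frac{2734}{27} \approx -101.26$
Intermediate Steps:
$R = -10$
$w = \frac{10}{27}$ ($w = \frac{-10 + 20}{27 + 0} = \frac{10}{27} \approx 0.37037$)
$j = \frac{44}{27}$ ($j = \left(-1 + 3\right) - \frac{10}{27} = 2 - \frac{10}{27} = \frac{44}{27} \approx 1.6296$)
$\left(\left(36 - 31\right) - 7\right) \left(49 + j\right) = \left(\left(36 - 31\right) - 7\right) \left(49 + \frac{44}{27}\right) = \left(5 - 7\right) \frac{1367}{27} = \left(-2\right) \frac{1367}{27} = - \frac{2734}{27}$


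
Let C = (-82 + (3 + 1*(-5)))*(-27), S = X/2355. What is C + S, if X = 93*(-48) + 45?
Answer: 1778907/785 ≈ 2266.1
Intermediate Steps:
X = -4419 (X = -4464 + 45 = -4419)
S = -1473/785 (S = -4419/2355 = -4419*1/2355 = -1473/785 ≈ -1.8764)
C = 2268 (C = (-82 + (3 - 5))*(-27) = (-82 - 2)*(-27) = -84*(-27) = 2268)
C + S = 2268 - 1473/785 = 1778907/785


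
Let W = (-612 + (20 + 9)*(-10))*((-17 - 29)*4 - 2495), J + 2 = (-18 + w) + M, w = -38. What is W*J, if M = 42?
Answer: -38663328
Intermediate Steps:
J = -16 (J = -2 + ((-18 - 38) + 42) = -2 + (-56 + 42) = -2 - 14 = -16)
W = 2416458 (W = (-612 + 29*(-10))*(-46*4 - 2495) = (-612 - 290)*(-184 - 2495) = -902*(-2679) = 2416458)
W*J = 2416458*(-16) = -38663328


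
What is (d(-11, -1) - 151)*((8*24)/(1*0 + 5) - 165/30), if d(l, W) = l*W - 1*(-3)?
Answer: -45073/10 ≈ -4507.3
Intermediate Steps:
d(l, W) = 3 + W*l (d(l, W) = W*l + 3 = 3 + W*l)
(d(-11, -1) - 151)*((8*24)/(1*0 + 5) - 165/30) = ((3 - 1*(-11)) - 151)*((8*24)/(1*0 + 5) - 165/30) = ((3 + 11) - 151)*(192/(0 + 5) - 165*1/30) = (14 - 151)*(192/5 - 11/2) = -137*(192*(⅕) - 11/2) = -137*(192/5 - 11/2) = -137*329/10 = -45073/10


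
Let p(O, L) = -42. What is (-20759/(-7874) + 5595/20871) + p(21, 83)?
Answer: -2141630183/54779418 ≈ -39.096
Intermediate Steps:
(-20759/(-7874) + 5595/20871) + p(21, 83) = (-20759/(-7874) + 5595/20871) - 42 = (-20759*(-1/7874) + 5595*(1/20871)) - 42 = (20759/7874 + 1865/6957) - 42 = 159105373/54779418 - 42 = -2141630183/54779418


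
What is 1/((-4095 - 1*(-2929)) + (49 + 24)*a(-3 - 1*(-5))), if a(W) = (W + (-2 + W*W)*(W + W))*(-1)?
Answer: -1/1896 ≈ -0.00052743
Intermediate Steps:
a(W) = -W - 2*W*(-2 + W²) (a(W) = (W + (-2 + W²)*(2*W))*(-1) = (W + 2*W*(-2 + W²))*(-1) = -W - 2*W*(-2 + W²))
1/((-4095 - 1*(-2929)) + (49 + 24)*a(-3 - 1*(-5))) = 1/((-4095 - 1*(-2929)) + (49 + 24)*((-3 - 1*(-5))*(3 - 2*(-3 - 1*(-5))²))) = 1/((-4095 + 2929) + 73*((-3 + 5)*(3 - 2*(-3 + 5)²))) = 1/(-1166 + 73*(2*(3 - 2*2²))) = 1/(-1166 + 73*(2*(3 - 2*4))) = 1/(-1166 + 73*(2*(3 - 8))) = 1/(-1166 + 73*(2*(-5))) = 1/(-1166 + 73*(-10)) = 1/(-1166 - 730) = 1/(-1896) = -1/1896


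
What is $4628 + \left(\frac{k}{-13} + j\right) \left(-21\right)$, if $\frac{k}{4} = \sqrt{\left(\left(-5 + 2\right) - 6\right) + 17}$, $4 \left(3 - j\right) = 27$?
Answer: $\frac{18827}{4} + \frac{168 \sqrt{2}}{13} \approx 4725.0$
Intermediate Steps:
$j = - \frac{15}{4}$ ($j = 3 - \frac{27}{4} = - \frac{15}{4} \approx -3.75$)
$k = 8 \sqrt{2}$ ($k = 4 \sqrt{\left(\left(-5 + 2\right) - 6\right) + 17} = 4 \sqrt{\left(-3 - 6\right) + 17} = 4 \sqrt{-9 + 17} = 4 \sqrt{8} = 4 \cdot 2 \sqrt{2} = 8 \sqrt{2} \approx 11.314$)
$4628 + \left(\frac{k}{-13} + j\right) \left(-21\right) = 4628 + \left(\frac{8 \sqrt{2}}{-13} - \frac{15}{4}\right) \left(-21\right) = 4628 + \left(8 \sqrt{2} \left(- \frac{1}{13}\right) - \frac{15}{4}\right) \left(-21\right) = 4628 + \left(- \frac{8 \sqrt{2}}{13} - \frac{15}{4}\right) \left(-21\right) = 4628 + \left(- \frac{15}{4} - \frac{8 \sqrt{2}}{13}\right) \left(-21\right) = 4628 + \left(\frac{315}{4} + \frac{168 \sqrt{2}}{13}\right) = \frac{18827}{4} + \frac{168 \sqrt{2}}{13}$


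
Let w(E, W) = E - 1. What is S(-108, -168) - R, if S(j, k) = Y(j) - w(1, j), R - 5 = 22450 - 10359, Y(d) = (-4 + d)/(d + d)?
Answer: -326578/27 ≈ -12095.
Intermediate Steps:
Y(d) = (-4 + d)/(2*d) (Y(d) = (-4 + d)/((2*d)) = (-4 + d)*(1/(2*d)) = (-4 + d)/(2*d))
R = 12096 (R = 5 + (22450 - 10359) = 5 + 12091 = 12096)
w(E, W) = -1 + E
S(j, k) = (-4 + j)/(2*j) (S(j, k) = (-4 + j)/(2*j) - (-1 + 1) = (-4 + j)/(2*j) - 1*0 = (-4 + j)/(2*j) + 0 = (-4 + j)/(2*j))
S(-108, -168) - R = (½)*(-4 - 108)/(-108) - 1*12096 = (½)*(-1/108)*(-112) - 12096 = 14/27 - 12096 = -326578/27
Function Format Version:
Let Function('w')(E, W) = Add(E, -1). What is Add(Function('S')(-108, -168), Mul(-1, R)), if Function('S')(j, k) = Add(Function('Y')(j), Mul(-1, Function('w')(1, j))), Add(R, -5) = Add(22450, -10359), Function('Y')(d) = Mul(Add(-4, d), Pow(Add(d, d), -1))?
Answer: Rational(-326578, 27) ≈ -12095.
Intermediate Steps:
Function('Y')(d) = Mul(Rational(1, 2), Pow(d, -1), Add(-4, d)) (Function('Y')(d) = Mul(Add(-4, d), Pow(Mul(2, d), -1)) = Mul(Add(-4, d), Mul(Rational(1, 2), Pow(d, -1))) = Mul(Rational(1, 2), Pow(d, -1), Add(-4, d)))
R = 12096 (R = Add(5, Add(22450, -10359)) = Add(5, 12091) = 12096)
Function('w')(E, W) = Add(-1, E)
Function('S')(j, k) = Mul(Rational(1, 2), Pow(j, -1), Add(-4, j)) (Function('S')(j, k) = Add(Mul(Rational(1, 2), Pow(j, -1), Add(-4, j)), Mul(-1, Add(-1, 1))) = Add(Mul(Rational(1, 2), Pow(j, -1), Add(-4, j)), Mul(-1, 0)) = Add(Mul(Rational(1, 2), Pow(j, -1), Add(-4, j)), 0) = Mul(Rational(1, 2), Pow(j, -1), Add(-4, j)))
Add(Function('S')(-108, -168), Mul(-1, R)) = Add(Mul(Rational(1, 2), Pow(-108, -1), Add(-4, -108)), Mul(-1, 12096)) = Add(Mul(Rational(1, 2), Rational(-1, 108), -112), -12096) = Add(Rational(14, 27), -12096) = Rational(-326578, 27)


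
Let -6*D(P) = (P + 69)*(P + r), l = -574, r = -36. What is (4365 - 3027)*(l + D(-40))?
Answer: -276520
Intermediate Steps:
D(P) = -(-36 + P)*(69 + P)/6 (D(P) = -(P + 69)*(P - 36)/6 = -(69 + P)*(-36 + P)/6 = -(-36 + P)*(69 + P)/6)
(4365 - 3027)*(l + D(-40)) = (4365 - 3027)*(-574 + (414 - 11/2*(-40) - ⅙*(-40)²)) = 1338*(-574 + (414 + 220 - ⅙*1600)) = 1338*(-574 + (414 + 220 - 800/3)) = 1338*(-574 + 1102/3) = 1338*(-620/3) = -276520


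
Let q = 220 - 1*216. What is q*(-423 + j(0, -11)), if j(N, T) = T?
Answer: -1736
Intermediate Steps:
q = 4 (q = 220 - 216 = 4)
q*(-423 + j(0, -11)) = 4*(-423 - 11) = 4*(-434) = -1736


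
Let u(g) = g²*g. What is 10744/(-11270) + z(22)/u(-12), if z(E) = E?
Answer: -4703393/4868640 ≈ -0.96606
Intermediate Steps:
u(g) = g³
10744/(-11270) + z(22)/u(-12) = 10744/(-11270) + 22/((-12)³) = 10744*(-1/11270) + 22/(-1728) = -5372/5635 + 22*(-1/1728) = -5372/5635 - 11/864 = -4703393/4868640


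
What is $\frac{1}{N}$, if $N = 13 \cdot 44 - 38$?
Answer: $\frac{1}{534} \approx 0.0018727$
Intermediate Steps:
$N = 534$ ($N = 572 - 38 = 534$)
$\frac{1}{N} = \frac{1}{534}$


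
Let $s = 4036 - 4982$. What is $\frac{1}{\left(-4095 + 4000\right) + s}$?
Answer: $- \frac{1}{1041} \approx -0.00096061$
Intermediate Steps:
$s = -946$ ($s = 4036 - 4982 = -946$)
$\frac{1}{\left(-4095 + 4000\right) + s} = \frac{1}{\left(-4095 + 4000\right) - 946} = \frac{1}{-95 - 946} = \frac{1}{-1041} = - \frac{1}{1041}$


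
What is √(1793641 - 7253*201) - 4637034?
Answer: -4637034 + 2*√83947 ≈ -4.6365e+6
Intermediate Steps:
√(1793641 - 7253*201) - 4637034 = √(1793641 - 1457853) - 4637034 = √335788 - 4637034 = 2*√83947 - 4637034 = -4637034 + 2*√83947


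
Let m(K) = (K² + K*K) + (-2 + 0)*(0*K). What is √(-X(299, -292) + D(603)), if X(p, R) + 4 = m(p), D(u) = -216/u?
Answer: I*√802625830/67 ≈ 422.85*I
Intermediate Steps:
m(K) = 2*K² (m(K) = (K² + K²) - 2*0 = 2*K² + 0 = 2*K²)
X(p, R) = -4 + 2*p²
√(-X(299, -292) + D(603)) = √(-(-4 + 2*299²) - 216/603) = √(-(-4 + 2*89401) - 216*1/603) = √(-(-4 + 178802) - 24/67) = √(-1*178798 - 24/67) = √(-178798 - 24/67) = √(-11979490/67) = I*√802625830/67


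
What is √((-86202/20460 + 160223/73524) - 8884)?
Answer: I*√288515818020134595/5698110 ≈ 94.266*I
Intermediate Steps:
√((-86202/20460 + 160223/73524) - 8884) = √((-86202*1/20460 + 160223*(1/73524)) - 8884) = √((-14367/3410 + 160223/73524) - 8884) = √(-23179949/11396220 - 8884) = √(-101267198429/11396220) = I*√288515818020134595/5698110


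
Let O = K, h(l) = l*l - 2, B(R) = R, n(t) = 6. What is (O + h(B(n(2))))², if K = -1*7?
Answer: 729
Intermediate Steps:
K = -7
h(l) = -2 + l² (h(l) = l² - 2 = -2 + l²)
O = -7
(O + h(B(n(2))))² = (-7 + (-2 + 6²))² = (-7 + (-2 + 36))² = (-7 + 34)² = 27² = 729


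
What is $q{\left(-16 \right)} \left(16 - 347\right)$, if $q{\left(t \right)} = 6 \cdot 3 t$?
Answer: $95328$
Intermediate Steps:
$q{\left(t \right)} = 18 t$
$q{\left(-16 \right)} \left(16 - 347\right) = 18 \left(-16\right) \left(16 - 347\right) = \left(-288\right) \left(-331\right) = 95328$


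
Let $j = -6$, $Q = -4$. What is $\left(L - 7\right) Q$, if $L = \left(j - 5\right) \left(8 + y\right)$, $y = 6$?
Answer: $644$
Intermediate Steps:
$L = -154$ ($L = \left(-6 - 5\right) \left(8 + 6\right) = \left(-11\right) 14 = -154$)
$\left(L - 7\right) Q = \left(-154 - 7\right) \left(-4\right) = \left(-161\right) \left(-4\right) = 644$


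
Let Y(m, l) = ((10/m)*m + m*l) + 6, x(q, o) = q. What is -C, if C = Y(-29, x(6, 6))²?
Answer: -24964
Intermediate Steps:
Y(m, l) = 16 + l*m (Y(m, l) = (10 + l*m) + 6 = 16 + l*m)
C = 24964 (C = (16 + 6*(-29))² = (16 - 174)² = (-158)² = 24964)
-C = -1*24964 = -24964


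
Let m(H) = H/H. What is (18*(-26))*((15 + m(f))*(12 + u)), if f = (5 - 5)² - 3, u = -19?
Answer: 52416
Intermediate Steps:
f = -3 (f = 0² - 3 = 0 - 3 = -3)
m(H) = 1
(18*(-26))*((15 + m(f))*(12 + u)) = (18*(-26))*((15 + 1)*(12 - 19)) = -7488*(-7) = -468*(-112) = 52416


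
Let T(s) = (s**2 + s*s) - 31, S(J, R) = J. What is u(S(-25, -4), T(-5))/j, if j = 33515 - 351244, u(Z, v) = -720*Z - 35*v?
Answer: -17335/317729 ≈ -0.054559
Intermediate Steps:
T(s) = -31 + 2*s**2 (T(s) = (s**2 + s**2) - 31 = 2*s**2 - 31 = -31 + 2*s**2)
j = -317729
u(S(-25, -4), T(-5))/j = (-720*(-25) - 35*(-31 + 2*(-5)**2))/(-317729) = (18000 - 35*(-31 + 2*25))*(-1/317729) = (18000 - 35*(-31 + 50))*(-1/317729) = (18000 - 35*19)*(-1/317729) = (18000 - 665)*(-1/317729) = 17335*(-1/317729) = -17335/317729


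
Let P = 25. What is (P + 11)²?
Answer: 1296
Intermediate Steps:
(P + 11)² = (25 + 11)² = 36² = 1296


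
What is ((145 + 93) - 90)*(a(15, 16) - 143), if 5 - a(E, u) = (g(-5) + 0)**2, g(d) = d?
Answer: -24124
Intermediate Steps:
a(E, u) = -20 (a(E, u) = 5 - (-5 + 0)**2 = 5 - 1*(-5)**2 = 5 - 1*25 = 5 - 25 = -20)
((145 + 93) - 90)*(a(15, 16) - 143) = ((145 + 93) - 90)*(-20 - 143) = (238 - 90)*(-163) = 148*(-163) = -24124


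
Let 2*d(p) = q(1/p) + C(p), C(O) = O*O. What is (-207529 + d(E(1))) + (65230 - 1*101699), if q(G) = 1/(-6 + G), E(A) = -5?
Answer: -7563553/31 ≈ -2.4399e+5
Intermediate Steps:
C(O) = O²
d(p) = p²/2 + 1/(2*(-6 + 1/p)) (d(p) = (1/(-6 + 1/p) + p²)/2 = (p² + 1/(-6 + 1/p))/2 = p²/2 + 1/(2*(-6 + 1/p)))
(-207529 + d(E(1))) + (65230 - 1*101699) = (-207529 + (½)*(-5)*(-1 - 5*(-1 + 6*(-5)))/(-1 + 6*(-5))) + (65230 - 1*101699) = (-207529 + (½)*(-5)*(-1 - 5*(-1 - 30))/(-1 - 30)) + (65230 - 101699) = (-207529 + (½)*(-5)*(-1 - 5*(-31))/(-31)) - 36469 = (-207529 + (½)*(-5)*(-1/31)*(-1 + 155)) - 36469 = (-207529 + (½)*(-5)*(-1/31)*154) - 36469 = (-207529 + 385/31) - 36469 = -6433014/31 - 36469 = -7563553/31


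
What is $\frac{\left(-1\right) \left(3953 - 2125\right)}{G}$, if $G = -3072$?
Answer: $\frac{457}{768} \approx 0.59505$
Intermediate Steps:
$\frac{\left(-1\right) \left(3953 - 2125\right)}{G} = \frac{\left(-1\right) \left(3953 - 2125\right)}{-3072} = \left(-1\right) 1828 \left(- \frac{1}{3072}\right) = \left(-1828\right) \left(- \frac{1}{3072}\right) = \frac{457}{768}$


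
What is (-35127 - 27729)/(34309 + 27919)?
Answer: -15714/15557 ≈ -1.0101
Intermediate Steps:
(-35127 - 27729)/(34309 + 27919) = -62856/62228 = -62856*1/62228 = -15714/15557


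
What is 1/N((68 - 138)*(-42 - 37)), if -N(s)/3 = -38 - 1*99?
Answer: 1/411 ≈ 0.0024331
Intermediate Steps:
N(s) = 411 (N(s) = -3*(-38 - 1*99) = -3*(-38 - 99) = -3*(-137) = 411)
1/N((68 - 138)*(-42 - 37)) = 1/411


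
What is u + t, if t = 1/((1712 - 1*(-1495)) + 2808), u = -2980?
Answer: -17924699/6015 ≈ -2980.0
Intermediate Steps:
t = 1/6015 (t = 1/((1712 + 1495) + 2808) = 1/(3207 + 2808) = 1/6015 ≈ 0.00016625)
u + t = -2980 + 1/6015 = -17924699/6015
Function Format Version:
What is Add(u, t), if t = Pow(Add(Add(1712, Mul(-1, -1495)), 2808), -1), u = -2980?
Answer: Rational(-17924699, 6015) ≈ -2980.0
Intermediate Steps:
t = Rational(1, 6015) (t = Pow(Add(Add(1712, 1495), 2808), -1) = Pow(Add(3207, 2808), -1) = Pow(6015, -1) = Rational(1, 6015) ≈ 0.00016625)
Add(u, t) = Add(-2980, Rational(1, 6015)) = Rational(-17924699, 6015)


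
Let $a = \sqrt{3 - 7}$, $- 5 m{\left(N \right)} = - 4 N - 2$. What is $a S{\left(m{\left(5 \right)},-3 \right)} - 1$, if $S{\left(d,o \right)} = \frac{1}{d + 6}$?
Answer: $-1 + \frac{5 i}{26} \approx -1.0 + 0.19231 i$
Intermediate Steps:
$m{\left(N \right)} = \frac{2}{5} + \frac{4 N}{5}$ ($m{\left(N \right)} = - \frac{- 4 N - 2}{5} = - \frac{-2 - 4 N}{5} = \frac{2}{5} + \frac{4 N}{5}$)
$S{\left(d,o \right)} = \frac{1}{6 + d}$
$a = 2 i$ ($a = \sqrt{-4} = 2 i \approx 2.0 i$)
$a S{\left(m{\left(5 \right)},-3 \right)} - 1 = \frac{2 i}{6 + \left(\frac{2}{5} + \frac{4}{5} \cdot 5\right)} - 1 = \frac{2 i}{6 + \left(\frac{2}{5} + 4\right)} - 1 = \frac{2 i}{6 + \frac{22}{5}} - 1 = \frac{2 i}{\frac{52}{5}} - 1 = 2 i \frac{5}{52} - 1 = \frac{5 i}{26} - 1 = -1 + \frac{5 i}{26}$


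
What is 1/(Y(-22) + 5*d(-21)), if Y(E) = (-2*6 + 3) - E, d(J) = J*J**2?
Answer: -1/46292 ≈ -2.1602e-5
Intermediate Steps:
d(J) = J**3
Y(E) = -9 - E (Y(E) = (-12 + 3) - E = -9 - E)
1/(Y(-22) + 5*d(-21)) = 1/((-9 - 1*(-22)) + 5*(-21)**3) = 1/((-9 + 22) + 5*(-9261)) = 1/(13 - 46305) = 1/(-46292) = -1/46292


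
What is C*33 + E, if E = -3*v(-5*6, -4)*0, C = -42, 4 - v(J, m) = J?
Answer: -1386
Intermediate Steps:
v(J, m) = 4 - J
E = 0 (E = -3*(4 - (-5)*6)*0 = -3*(4 - 1*(-30))*0 = -3*(4 + 30)*0 = -3*34*0 = -102*0 = 0)
C*33 + E = -42*33 + 0 = -1386 + 0 = -1386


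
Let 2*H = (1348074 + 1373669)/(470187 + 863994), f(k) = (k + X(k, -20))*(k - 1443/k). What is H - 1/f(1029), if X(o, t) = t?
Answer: 241988712450994/237242860654557 ≈ 1.0200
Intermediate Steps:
f(k) = (-20 + k)*(k - 1443/k) (f(k) = (k - 20)*(k - 1443/k) = (-20 + k)*(k - 1443/k))
H = 2721743/2668362 (H = ((1348074 + 1373669)/(470187 + 863994))/2 = (2721743/1334181)/2 = (2721743*(1/1334181))/2 = (½)*(2721743/1334181) = 2721743/2668362 ≈ 1.0200)
H - 1/f(1029) = 2721743/2668362 - 1/(-1443 + 1029² - 20*1029 + 28860/1029) = 2721743/2668362 - 1/(-1443 + 1058841 - 20580 + 28860*(1/1029)) = 2721743/2668362 - 1/(-1443 + 1058841 - 20580 + 9620/343) = 2721743/2668362 - 1/355638194/343 = 2721743/2668362 - 1*343/355638194 = 2721743/2668362 - 343/355638194 = 241988712450994/237242860654557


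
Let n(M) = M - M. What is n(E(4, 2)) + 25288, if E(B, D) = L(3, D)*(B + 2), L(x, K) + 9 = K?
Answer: 25288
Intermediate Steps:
L(x, K) = -9 + K
E(B, D) = (-9 + D)*(2 + B) (E(B, D) = (-9 + D)*(B + 2) = (-9 + D)*(2 + B))
n(M) = 0
n(E(4, 2)) + 25288 = 0 + 25288 = 25288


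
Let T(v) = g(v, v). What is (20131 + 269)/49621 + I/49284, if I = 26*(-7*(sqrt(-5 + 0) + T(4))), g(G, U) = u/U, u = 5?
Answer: 1988209645/4891042728 - 91*I*sqrt(5)/24642 ≈ 0.4065 - 0.0082575*I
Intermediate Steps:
g(G, U) = 5/U
T(v) = 5/v
I = -455/2 - 182*I*sqrt(5) (I = 26*(-7*(sqrt(-5 + 0) + 5/4)) = 26*(-7*(sqrt(-5) + 5*(1/4))) = 26*(-7*(I*sqrt(5) + 5/4)) = 26*(-7*(5/4 + I*sqrt(5))) = 26*(-35/4 - 7*I*sqrt(5)) = -455/2 - 182*I*sqrt(5) ≈ -227.5 - 406.96*I)
(20131 + 269)/49621 + I/49284 = (20131 + 269)/49621 + (-455/2 - 182*I*sqrt(5))/49284 = 20400*(1/49621) + (-455/2 - 182*I*sqrt(5))*(1/49284) = 20400/49621 + (-455/98568 - 91*I*sqrt(5)/24642) = 1988209645/4891042728 - 91*I*sqrt(5)/24642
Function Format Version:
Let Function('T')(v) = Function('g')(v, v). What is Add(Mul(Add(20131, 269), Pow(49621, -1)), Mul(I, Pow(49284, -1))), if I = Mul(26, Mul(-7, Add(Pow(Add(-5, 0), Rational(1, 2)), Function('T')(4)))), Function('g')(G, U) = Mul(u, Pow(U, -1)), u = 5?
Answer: Add(Rational(1988209645, 4891042728), Mul(Rational(-91, 24642), I, Pow(5, Rational(1, 2)))) ≈ Add(0.40650, Mul(-0.0082575, I))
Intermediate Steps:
Function('g')(G, U) = Mul(5, Pow(U, -1))
Function('T')(v) = Mul(5, Pow(v, -1))
I = Add(Rational(-455, 2), Mul(-182, I, Pow(5, Rational(1, 2)))) (I = Mul(26, Mul(-7, Add(Pow(Add(-5, 0), Rational(1, 2)), Mul(5, Pow(4, -1))))) = Mul(26, Mul(-7, Add(Pow(-5, Rational(1, 2)), Mul(5, Rational(1, 4))))) = Mul(26, Mul(-7, Add(Mul(I, Pow(5, Rational(1, 2))), Rational(5, 4)))) = Mul(26, Mul(-7, Add(Rational(5, 4), Mul(I, Pow(5, Rational(1, 2)))))) = Mul(26, Add(Rational(-35, 4), Mul(-7, I, Pow(5, Rational(1, 2))))) = Add(Rational(-455, 2), Mul(-182, I, Pow(5, Rational(1, 2)))) ≈ Add(-227.50, Mul(-406.96, I)))
Add(Mul(Add(20131, 269), Pow(49621, -1)), Mul(I, Pow(49284, -1))) = Add(Mul(Add(20131, 269), Pow(49621, -1)), Mul(Add(Rational(-455, 2), Mul(-182, I, Pow(5, Rational(1, 2)))), Pow(49284, -1))) = Add(Mul(20400, Rational(1, 49621)), Mul(Add(Rational(-455, 2), Mul(-182, I, Pow(5, Rational(1, 2)))), Rational(1, 49284))) = Add(Rational(20400, 49621), Add(Rational(-455, 98568), Mul(Rational(-91, 24642), I, Pow(5, Rational(1, 2))))) = Add(Rational(1988209645, 4891042728), Mul(Rational(-91, 24642), I, Pow(5, Rational(1, 2))))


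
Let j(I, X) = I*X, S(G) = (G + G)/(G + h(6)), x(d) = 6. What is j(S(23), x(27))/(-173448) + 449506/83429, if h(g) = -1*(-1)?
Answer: 155929914509/28941186384 ≈ 5.3878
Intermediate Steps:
h(g) = 1
S(G) = 2*G/(1 + G) (S(G) = (G + G)/(G + 1) = (2*G)/(1 + G) = 2*G/(1 + G))
j(S(23), x(27))/(-173448) + 449506/83429 = ((2*23/(1 + 23))*6)/(-173448) + 449506/83429 = ((2*23/24)*6)*(-1/173448) + 449506*(1/83429) = ((2*23*(1/24))*6)*(-1/173448) + 449506/83429 = ((23/12)*6)*(-1/173448) + 449506/83429 = (23/2)*(-1/173448) + 449506/83429 = -23/346896 + 449506/83429 = 155929914509/28941186384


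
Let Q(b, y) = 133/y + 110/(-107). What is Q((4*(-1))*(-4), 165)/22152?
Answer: -3919/391093560 ≈ -1.0021e-5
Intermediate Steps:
Q(b, y) = -110/107 + 133/y (Q(b, y) = 133/y + 110*(-1/107) = 133/y - 110/107 = -110/107 + 133/y)
Q((4*(-1))*(-4), 165)/22152 = (-110/107 + 133/165)/22152 = (-110/107 + 133*(1/165))*(1/22152) = (-110/107 + 133/165)*(1/22152) = -3919/17655*1/22152 = -3919/391093560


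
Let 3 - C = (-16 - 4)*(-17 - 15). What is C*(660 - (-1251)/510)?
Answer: -71737029/170 ≈ -4.2198e+5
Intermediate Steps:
C = -637 (C = 3 - (-16 - 4)*(-17 - 15) = 3 - (-20)*(-32) = 3 - 1*640 = 3 - 640 = -637)
C*(660 - (-1251)/510) = -637*(660 - (-1251)/510) = -637*(660 - 1*(-417/170)) = -637*(660 + 417/170) = -637*112617/170 = -71737029/170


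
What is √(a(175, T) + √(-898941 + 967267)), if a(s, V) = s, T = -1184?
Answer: √(175 + √68326) ≈ 20.890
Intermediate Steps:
√(a(175, T) + √(-898941 + 967267)) = √(175 + √(-898941 + 967267)) = √(175 + √68326)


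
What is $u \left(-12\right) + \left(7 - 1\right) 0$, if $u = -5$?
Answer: $60$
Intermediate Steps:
$u \left(-12\right) + \left(7 - 1\right) 0 = \left(-5\right) \left(-12\right) + \left(7 - 1\right) 0 = 60 + \left(7 - 1\right) 0 = 60 + 6 \cdot 0 = 60 + 0 = 60$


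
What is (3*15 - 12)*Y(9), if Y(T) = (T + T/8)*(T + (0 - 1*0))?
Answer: 24057/8 ≈ 3007.1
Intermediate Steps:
Y(T) = 9*T**2/8 (Y(T) = (T + T*(1/8))*(T + (0 + 0)) = (T + T/8)*(T + 0) = (9*T/8)*T = 9*T**2/8)
(3*15 - 12)*Y(9) = (3*15 - 12)*((9/8)*9**2) = (45 - 12)*((9/8)*81) = 33*(729/8) = 24057/8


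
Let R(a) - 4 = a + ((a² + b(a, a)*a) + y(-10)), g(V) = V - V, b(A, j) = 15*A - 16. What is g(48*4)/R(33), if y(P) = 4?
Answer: 0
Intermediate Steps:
b(A, j) = -16 + 15*A
g(V) = 0
R(a) = 8 + a + a² + a*(-16 + 15*a) (R(a) = 4 + (a + ((a² + (-16 + 15*a)*a) + 4)) = 4 + (a + ((a² + a*(-16 + 15*a)) + 4)) = 4 + (a + (4 + a² + a*(-16 + 15*a))) = 4 + (4 + a + a² + a*(-16 + 15*a)) = 8 + a + a² + a*(-16 + 15*a))
g(48*4)/R(33) = 0/(8 - 15*33 + 16*33²) = 0/(8 - 495 + 16*1089) = 0/(8 - 495 + 17424) = 0/16937 = 0*(1/16937) = 0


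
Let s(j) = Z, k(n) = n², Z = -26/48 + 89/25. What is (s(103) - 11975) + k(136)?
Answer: 3914411/600 ≈ 6524.0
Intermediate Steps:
Z = 1811/600 (Z = -26*1/48 + 89*(1/25) = -13/24 + 89/25 = 1811/600 ≈ 3.0183)
s(j) = 1811/600
(s(103) - 11975) + k(136) = (1811/600 - 11975) + 136² = -7183189/600 + 18496 = 3914411/600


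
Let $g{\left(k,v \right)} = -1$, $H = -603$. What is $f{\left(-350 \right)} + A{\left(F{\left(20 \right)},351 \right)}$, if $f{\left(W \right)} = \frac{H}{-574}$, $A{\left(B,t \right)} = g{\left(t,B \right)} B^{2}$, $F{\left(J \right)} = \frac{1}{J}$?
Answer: $\frac{120313}{114800} \approx 1.048$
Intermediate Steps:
$A{\left(B,t \right)} = - B^{2}$
$f{\left(W \right)} = \frac{603}{574}$ ($f{\left(W \right)} = - \frac{603}{-574} = \left(-603\right) \left(- \frac{1}{574}\right) = \frac{603}{574}$)
$f{\left(-350 \right)} + A{\left(F{\left(20 \right)},351 \right)} = \frac{603}{574} - \left(\frac{1}{20}\right)^{2} = \frac{603}{574} - \frac{1}{400} = \frac{120313}{114800}$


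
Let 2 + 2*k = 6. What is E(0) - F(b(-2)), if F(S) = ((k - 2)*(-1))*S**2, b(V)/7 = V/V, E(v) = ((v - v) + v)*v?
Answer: 0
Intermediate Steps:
k = 2 (k = -1 + (1/2)*6 = -1 + 3 = 2)
E(v) = v**2 (E(v) = (0 + v)*v = v*v = v**2)
b(V) = 7 (b(V) = 7*(V/V) = 7*1 = 7)
F(S) = 0 (F(S) = ((2 - 2)*(-1))*S**2 = (0*(-1))*S**2 = 0*S**2 = 0)
E(0) - F(b(-2)) = 0**2 - 1*0 = 0 + 0 = 0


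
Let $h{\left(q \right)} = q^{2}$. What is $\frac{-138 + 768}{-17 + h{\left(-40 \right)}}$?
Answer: $\frac{630}{1583} \approx 0.39798$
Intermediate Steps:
$\frac{-138 + 768}{-17 + h{\left(-40 \right)}} = \frac{-138 + 768}{-17 + \left(-40\right)^{2}} = \frac{630}{-17 + 1600} = \frac{630}{1583}$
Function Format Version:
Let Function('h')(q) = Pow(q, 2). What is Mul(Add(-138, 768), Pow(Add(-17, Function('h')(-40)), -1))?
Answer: Rational(630, 1583) ≈ 0.39798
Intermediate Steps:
Mul(Add(-138, 768), Pow(Add(-17, Function('h')(-40)), -1)) = Mul(Add(-138, 768), Pow(Add(-17, Pow(-40, 2)), -1)) = Mul(630, Pow(Add(-17, 1600), -1)) = Mul(630, Pow(1583, -1)) = Mul(630, Rational(1, 1583)) = Rational(630, 1583)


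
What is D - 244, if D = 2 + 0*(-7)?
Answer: -242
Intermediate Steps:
D = 2 (D = 2 + 0 = 2)
D - 244 = 2 - 244 = -242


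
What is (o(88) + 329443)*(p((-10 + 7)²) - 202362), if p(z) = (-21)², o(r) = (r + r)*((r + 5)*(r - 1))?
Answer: -354060194739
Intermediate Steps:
o(r) = 2*r*(-1 + r)*(5 + r) (o(r) = (2*r)*((5 + r)*(-1 + r)) = (2*r)*((-1 + r)*(5 + r)) = 2*r*(-1 + r)*(5 + r))
p(z) = 441
(o(88) + 329443)*(p((-10 + 7)²) - 202362) = (2*88*(-5 + 88² + 4*88) + 329443)*(441 - 202362) = (2*88*(-5 + 7744 + 352) + 329443)*(-201921) = (2*88*8091 + 329443)*(-201921) = (1424016 + 329443)*(-201921) = 1753459*(-201921) = -354060194739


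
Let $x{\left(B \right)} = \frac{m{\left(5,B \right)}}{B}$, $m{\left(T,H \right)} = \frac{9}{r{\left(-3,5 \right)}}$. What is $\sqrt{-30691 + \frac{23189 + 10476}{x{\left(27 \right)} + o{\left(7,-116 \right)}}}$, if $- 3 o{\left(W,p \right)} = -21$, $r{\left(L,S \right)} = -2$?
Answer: $\frac{i \sqrt{43309981}}{41} \approx 160.51 i$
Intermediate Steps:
$m{\left(T,H \right)} = - \frac{9}{2}$ ($m{\left(T,H \right)} = \frac{9}{-2} = 9 \left(- \frac{1}{2}\right) = - \frac{9}{2}$)
$o{\left(W,p \right)} = 7$ ($o{\left(W,p \right)} = \left(- \frac{1}{3}\right) \left(-21\right) = 7$)
$x{\left(B \right)} = - \frac{9}{2 B}$
$\sqrt{-30691 + \frac{23189 + 10476}{x{\left(27 \right)} + o{\left(7,-116 \right)}}} = \sqrt{-30691 + \frac{23189 + 10476}{- \frac{9}{2 \cdot 27} + 7}} = \sqrt{-30691 + \frac{33665}{\left(- \frac{9}{2}\right) \frac{1}{27} + 7}} = \sqrt{-30691 + \frac{33665}{- \frac{1}{6} + 7}} = \sqrt{-30691 + \frac{33665}{\frac{41}{6}}} = \sqrt{-30691 + 33665 \cdot \frac{6}{41}} = \sqrt{-30691 + \frac{201990}{41}} = \sqrt{- \frac{1056341}{41}} = \frac{i \sqrt{43309981}}{41}$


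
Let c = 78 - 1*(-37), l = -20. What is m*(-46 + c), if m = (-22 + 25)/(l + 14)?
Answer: -69/2 ≈ -34.500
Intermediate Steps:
c = 115 (c = 78 + 37 = 115)
m = -½ (m = (-22 + 25)/(-20 + 14) = 3/(-6) = 3*(-⅙) = -½ ≈ -0.50000)
m*(-46 + c) = -(-46 + 115)/2 = -½*69 = -69/2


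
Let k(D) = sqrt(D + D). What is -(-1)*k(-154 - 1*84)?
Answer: 2*I*sqrt(119) ≈ 21.817*I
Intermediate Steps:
k(D) = sqrt(2)*sqrt(D) (k(D) = sqrt(2*D) = sqrt(2)*sqrt(D))
-(-1)*k(-154 - 1*84) = -(-1)*sqrt(2)*sqrt(-154 - 1*84) = -(-1)*sqrt(2)*sqrt(-154 - 84) = -(-1)*sqrt(2)*sqrt(-238) = -(-1)*sqrt(2)*(I*sqrt(238)) = -(-1)*2*I*sqrt(119) = -(-2)*I*sqrt(119) = 2*I*sqrt(119)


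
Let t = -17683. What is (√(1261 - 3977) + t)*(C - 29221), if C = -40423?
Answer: 1231514852 - 139288*I*√679 ≈ 1.2315e+9 - 3.6295e+6*I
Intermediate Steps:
(√(1261 - 3977) + t)*(C - 29221) = (√(1261 - 3977) - 17683)*(-40423 - 29221) = (√(-2716) - 17683)*(-69644) = (2*I*√679 - 17683)*(-69644) = (-17683 + 2*I*√679)*(-69644) = 1231514852 - 139288*I*√679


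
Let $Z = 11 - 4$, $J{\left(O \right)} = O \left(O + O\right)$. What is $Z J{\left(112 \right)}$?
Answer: $175616$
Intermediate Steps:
$J{\left(O \right)} = 2 O^{2}$ ($J{\left(O \right)} = O 2 O = 2 O^{2}$)
$Z = 7$
$Z J{\left(112 \right)} = 7 \cdot 2 \cdot 112^{2} = 7 \cdot 2 \cdot 12544 = 7 \cdot 25088 = 175616$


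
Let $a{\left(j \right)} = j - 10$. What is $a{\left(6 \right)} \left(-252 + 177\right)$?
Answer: $300$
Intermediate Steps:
$a{\left(j \right)} = -10 + j$
$a{\left(6 \right)} \left(-252 + 177\right) = \left(-10 + 6\right) \left(-252 + 177\right) = \left(-4\right) \left(-75\right) = 300$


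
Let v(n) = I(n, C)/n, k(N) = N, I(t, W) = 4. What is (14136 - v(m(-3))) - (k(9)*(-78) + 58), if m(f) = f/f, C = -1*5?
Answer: 14776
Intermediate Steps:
C = -5
m(f) = 1
v(n) = 4/n
(14136 - v(m(-3))) - (k(9)*(-78) + 58) = (14136 - 4/1) - (9*(-78) + 58) = (14136 - 4) - (-702 + 58) = (14136 - 1*4) - 1*(-644) = (14136 - 4) + 644 = 14132 + 644 = 14776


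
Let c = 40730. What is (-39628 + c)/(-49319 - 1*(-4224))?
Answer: -38/1555 ≈ -0.024437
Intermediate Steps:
(-39628 + c)/(-49319 - 1*(-4224)) = (-39628 + 40730)/(-49319 - 1*(-4224)) = 1102/(-49319 + 4224) = 1102/(-45095) = 1102*(-1/45095) = -38/1555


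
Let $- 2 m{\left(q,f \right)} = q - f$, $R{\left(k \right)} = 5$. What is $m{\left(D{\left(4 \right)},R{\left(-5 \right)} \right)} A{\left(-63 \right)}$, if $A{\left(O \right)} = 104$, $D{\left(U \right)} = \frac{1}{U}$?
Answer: $247$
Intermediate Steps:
$m{\left(q,f \right)} = \frac{f}{2} - \frac{q}{2}$ ($m{\left(q,f \right)} = - \frac{q - f}{2} = \frac{f}{2} - \frac{q}{2}$)
$m{\left(D{\left(4 \right)},R{\left(-5 \right)} \right)} A{\left(-63 \right)} = \left(\frac{1}{2} \cdot 5 - \frac{1}{2 \cdot 4}\right) 104 = \left(\frac{5}{2} - \frac{1}{8}\right) 104 = \frac{19}{8} \cdot 104 = 247$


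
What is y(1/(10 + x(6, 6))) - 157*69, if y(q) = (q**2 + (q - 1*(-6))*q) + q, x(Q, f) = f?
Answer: -1386567/128 ≈ -10833.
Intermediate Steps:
y(q) = q + q**2 + q*(6 + q) (y(q) = (q**2 + (q + 6)*q) + q = (q**2 + (6 + q)*q) + q = (q**2 + q*(6 + q)) + q = q + q**2 + q*(6 + q))
y(1/(10 + x(6, 6))) - 157*69 = (7 + 2/(10 + 6))/(10 + 6) - 157*69 = (7 + 2/16)/16 - 10833 = (7 + 2*(1/16))/16 - 10833 = (7 + 1/8)/16 - 10833 = (1/16)*(57/8) - 10833 = 57/128 - 10833 = -1386567/128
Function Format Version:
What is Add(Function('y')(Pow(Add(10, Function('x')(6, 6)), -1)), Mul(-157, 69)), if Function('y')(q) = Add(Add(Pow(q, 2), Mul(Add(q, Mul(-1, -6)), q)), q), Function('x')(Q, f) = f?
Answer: Rational(-1386567, 128) ≈ -10833.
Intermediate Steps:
Function('y')(q) = Add(q, Pow(q, 2), Mul(q, Add(6, q))) (Function('y')(q) = Add(Add(Pow(q, 2), Mul(Add(q, 6), q)), q) = Add(Add(Pow(q, 2), Mul(Add(6, q), q)), q) = Add(Add(Pow(q, 2), Mul(q, Add(6, q))), q) = Add(q, Pow(q, 2), Mul(q, Add(6, q))))
Add(Function('y')(Pow(Add(10, Function('x')(6, 6)), -1)), Mul(-157, 69)) = Add(Mul(Pow(Add(10, 6), -1), Add(7, Mul(2, Pow(Add(10, 6), -1)))), Mul(-157, 69)) = Add(Mul(Pow(16, -1), Add(7, Mul(2, Pow(16, -1)))), -10833) = Add(Mul(Rational(1, 16), Add(7, Mul(2, Rational(1, 16)))), -10833) = Add(Mul(Rational(1, 16), Add(7, Rational(1, 8))), -10833) = Add(Mul(Rational(1, 16), Rational(57, 8)), -10833) = Add(Rational(57, 128), -10833) = Rational(-1386567, 128)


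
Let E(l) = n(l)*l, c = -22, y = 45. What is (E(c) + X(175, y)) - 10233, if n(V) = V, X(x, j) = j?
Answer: -9704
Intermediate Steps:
E(l) = l² (E(l) = l*l = l²)
(E(c) + X(175, y)) - 10233 = ((-22)² + 45) - 10233 = (484 + 45) - 10233 = 529 - 10233 = -9704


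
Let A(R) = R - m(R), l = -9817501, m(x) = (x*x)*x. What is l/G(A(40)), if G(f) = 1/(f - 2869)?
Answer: 656093774329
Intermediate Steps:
m(x) = x³ (m(x) = x²*x = x³)
A(R) = R - R³
G(f) = 1/(-2869 + f)
l/G(A(40)) = -(-27773710329 - 628320064000) = -9817501/(1/(-2869 + (40 - 64000))) = -9817501/(1/(-2869 - 63960)) = -9817501/(1/(-66829)) = -9817501/(-1/66829) = -9817501*(-66829) = 656093774329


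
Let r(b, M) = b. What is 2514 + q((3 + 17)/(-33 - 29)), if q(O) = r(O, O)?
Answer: 77924/31 ≈ 2513.7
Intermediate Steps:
q(O) = O
2514 + q((3 + 17)/(-33 - 29)) = 2514 + (3 + 17)/(-33 - 29) = 2514 + 20/(-62) = 2514 + 20*(-1/62) = 2514 - 10/31 = 77924/31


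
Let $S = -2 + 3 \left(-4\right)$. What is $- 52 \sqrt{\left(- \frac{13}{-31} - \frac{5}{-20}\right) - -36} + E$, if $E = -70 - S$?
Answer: $-56 - \frac{26 \sqrt{140957}}{31} \approx -370.89$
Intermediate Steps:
$S = -14$ ($S = -2 - 12 = -14$)
$E = -56$ ($E = -70 - -14 = -70 + 14 = -56$)
$- 52 \sqrt{\left(- \frac{13}{-31} - \frac{5}{-20}\right) - -36} + E = - 52 \sqrt{\left(- \frac{13}{-31} - \frac{5}{-20}\right) - -36} - 56 = - 52 \sqrt{\left(\left(-13\right) \left(- \frac{1}{31}\right) - - \frac{1}{4}\right) + 36} - 56 = - 52 \sqrt{\left(\frac{13}{31} + \frac{1}{4}\right) + 36} - 56 = - 52 \sqrt{\frac{83}{124} + 36} - 56 = - 52 \sqrt{\frac{4547}{124}} - 56 = - 52 \frac{\sqrt{140957}}{62} - 56 = - \frac{26 \sqrt{140957}}{31} - 56 = -56 - \frac{26 \sqrt{140957}}{31}$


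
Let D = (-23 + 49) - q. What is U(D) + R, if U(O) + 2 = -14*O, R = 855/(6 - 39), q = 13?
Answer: -2309/11 ≈ -209.91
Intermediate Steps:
R = -285/11 (R = 855/(-33) = 855*(-1/33) = -285/11 ≈ -25.909)
D = 13 (D = (-23 + 49) - 1*13 = 26 - 13 = 13)
U(O) = -2 - 14*O
U(D) + R = (-2 - 14*13) - 285/11 = (-2 - 182) - 285/11 = -184 - 285/11 = -2309/11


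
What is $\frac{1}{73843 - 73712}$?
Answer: $\frac{1}{131} \approx 0.0076336$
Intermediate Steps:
$\frac{1}{73843 - 73712} = \frac{1}{131}$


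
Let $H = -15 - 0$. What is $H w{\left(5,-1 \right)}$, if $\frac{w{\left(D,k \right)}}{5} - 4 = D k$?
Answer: $75$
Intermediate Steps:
$w{\left(D,k \right)} = 20 + 5 D k$
$H = -15$ ($H = -15 + 0 = -15$)
$H w{\left(5,-1 \right)} = - 15 \left(20 + 5 \cdot 5 \left(-1\right)\right) = - 15 \left(20 - 25\right) = \left(-15\right) \left(-5\right) = 75$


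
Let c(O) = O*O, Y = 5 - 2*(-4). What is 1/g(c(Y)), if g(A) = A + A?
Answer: 1/338 ≈ 0.0029586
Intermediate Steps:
Y = 13 (Y = 5 + 8 = 13)
c(O) = O²
g(A) = 2*A
1/g(c(Y)) = 1/(2*13²) = 1/(2*169) = 1/338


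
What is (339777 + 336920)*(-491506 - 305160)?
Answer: -539101492202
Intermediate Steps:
(339777 + 336920)*(-491506 - 305160) = 676697*(-796666) = -539101492202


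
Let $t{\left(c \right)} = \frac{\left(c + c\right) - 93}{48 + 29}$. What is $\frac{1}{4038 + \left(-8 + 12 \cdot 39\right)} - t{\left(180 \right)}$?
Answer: $- \frac{1200889}{346346} \approx -3.4673$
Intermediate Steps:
$t{\left(c \right)} = - \frac{93}{77} + \frac{2 c}{77}$ ($t{\left(c \right)} = \frac{2 c - 93}{77} = \left(-93 + 2 c\right) \frac{1}{77} = - \frac{93}{77} + \frac{2 c}{77}$)
$\frac{1}{4038 + \left(-8 + 12 \cdot 39\right)} - t{\left(180 \right)} = \frac{1}{4038 + \left(-8 + 12 \cdot 39\right)} - \left(- \frac{93}{77} + \frac{2}{77} \cdot 180\right) = \frac{1}{4038 + \left(-8 + 468\right)} - \left(- \frac{93}{77} + \frac{360}{77}\right) = \frac{1}{4038 + 460} - \frac{267}{77} = \frac{1}{4498} - \frac{267}{77} = - \frac{1200889}{346346}$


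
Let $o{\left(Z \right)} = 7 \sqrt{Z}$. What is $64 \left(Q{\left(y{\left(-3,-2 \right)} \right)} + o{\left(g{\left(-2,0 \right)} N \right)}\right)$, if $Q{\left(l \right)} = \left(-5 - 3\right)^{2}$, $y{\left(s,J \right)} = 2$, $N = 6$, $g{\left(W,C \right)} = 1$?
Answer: $4096 + 448 \sqrt{6} \approx 5193.4$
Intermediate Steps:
$Q{\left(l \right)} = 64$ ($Q{\left(l \right)} = \left(-8\right)^{2} = 64$)
$64 \left(Q{\left(y{\left(-3,-2 \right)} \right)} + o{\left(g{\left(-2,0 \right)} N \right)}\right) = 64 \left(64 + 7 \sqrt{1 \cdot 6}\right) = 64 \left(64 + 7 \sqrt{6}\right) = 4096 + 448 \sqrt{6}$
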